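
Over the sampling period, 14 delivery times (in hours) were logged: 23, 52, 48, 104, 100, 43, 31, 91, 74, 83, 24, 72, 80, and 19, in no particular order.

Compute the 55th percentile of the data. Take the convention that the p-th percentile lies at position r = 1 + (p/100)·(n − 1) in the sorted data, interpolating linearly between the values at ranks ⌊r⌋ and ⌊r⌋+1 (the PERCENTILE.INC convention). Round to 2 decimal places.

72.30

Sorted: 19, 23, 24, 31, 43, 48, 52, 72, 74, 80, 83, 91, 100, 104.
n = 14.
r = 1 + (55/100)·(14 − 1) = 1 + 7.15 = 8.15.
Rank 8 is 72 and rank 9 is 74.
Interpolate: 72 + 0.15·(74 − 72) = 72 + 0.15·2 = 72.3.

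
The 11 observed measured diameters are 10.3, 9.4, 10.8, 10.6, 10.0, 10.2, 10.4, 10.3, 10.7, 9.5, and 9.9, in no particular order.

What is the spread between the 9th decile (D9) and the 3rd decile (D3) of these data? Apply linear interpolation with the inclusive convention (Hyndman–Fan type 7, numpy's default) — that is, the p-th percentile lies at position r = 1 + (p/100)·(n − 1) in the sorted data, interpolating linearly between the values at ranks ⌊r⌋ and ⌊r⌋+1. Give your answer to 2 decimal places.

Sorted: 9.4, 9.5, 9.9, 10.0, 10.2, 10.3, 10.3, 10.4, 10.6, 10.7, 10.8.
n = 11.
P30: r = 4 (integer) → 10.
P90: r = 10 (integer) → 10.7.
Difference: 10.7 − 10 = 0.7.

0.70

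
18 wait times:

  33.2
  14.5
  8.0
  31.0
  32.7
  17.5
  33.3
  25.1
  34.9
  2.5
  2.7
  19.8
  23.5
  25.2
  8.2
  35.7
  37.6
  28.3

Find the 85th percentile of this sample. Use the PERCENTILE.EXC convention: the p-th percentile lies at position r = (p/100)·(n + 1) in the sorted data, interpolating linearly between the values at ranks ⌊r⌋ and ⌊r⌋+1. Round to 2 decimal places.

35.02

Sorted: 2.5, 2.7, 8.0, 8.2, 14.5, 17.5, 19.8, 23.5, 25.1, 25.2, 28.3, 31.0, 32.7, 33.2, 33.3, 34.9, 35.7, 37.6.
n = 18.
r = (85/100)·(18 + 1) = 16.15.
Rank 16 is 34.9 and rank 17 is 35.7.
Interpolate: 34.9 + 0.15·(35.7 − 34.9) = 34.9 + 0.15·0.8 = 35.02.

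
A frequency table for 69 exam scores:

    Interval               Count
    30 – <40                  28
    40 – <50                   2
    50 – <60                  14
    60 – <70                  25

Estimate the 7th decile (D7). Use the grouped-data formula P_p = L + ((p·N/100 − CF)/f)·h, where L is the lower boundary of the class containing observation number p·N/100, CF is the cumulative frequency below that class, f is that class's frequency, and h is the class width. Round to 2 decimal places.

N = 69; target position k = 70/100 · 69 = 48.3.
Cumulative frequencies: 28, 30, 44, 69.
Observation 48.3 falls in the class 60 – <70.
L = 60, CF = 44, f = 25, h = 10.
P70 = 60 + ((48.3 − 44)/25)·10 = 60 + 1.72 = 61.72.

61.72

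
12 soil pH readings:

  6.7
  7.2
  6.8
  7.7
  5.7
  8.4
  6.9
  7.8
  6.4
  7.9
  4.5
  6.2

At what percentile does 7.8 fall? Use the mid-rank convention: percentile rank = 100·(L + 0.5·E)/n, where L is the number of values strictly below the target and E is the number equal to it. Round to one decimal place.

Sorted: 4.5, 5.7, 6.2, 6.4, 6.7, 6.8, 6.9, 7.2, 7.7, 7.8, 7.9, 8.4.
Count below 7.8: L = 9; count equal: E = 1; n = 12.
Percentile rank = 100·(9 + 0.5·1)/12 = 100·9.5/12 = 79.17.

79.2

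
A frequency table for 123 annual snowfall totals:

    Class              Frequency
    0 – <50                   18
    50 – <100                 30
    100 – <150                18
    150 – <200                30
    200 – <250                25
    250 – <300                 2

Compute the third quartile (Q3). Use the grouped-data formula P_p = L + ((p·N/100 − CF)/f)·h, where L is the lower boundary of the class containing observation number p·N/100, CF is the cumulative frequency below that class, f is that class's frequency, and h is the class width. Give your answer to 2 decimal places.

N = 123; target position k = 75/100 · 123 = 92.25.
Cumulative frequencies: 18, 48, 66, 96, 121, 123.
Observation 92.25 falls in the class 150 – <200.
L = 150, CF = 66, f = 30, h = 50.
P75 = 150 + ((92.25 − 66)/30)·50 = 150 + 43.75 = 193.75.

193.75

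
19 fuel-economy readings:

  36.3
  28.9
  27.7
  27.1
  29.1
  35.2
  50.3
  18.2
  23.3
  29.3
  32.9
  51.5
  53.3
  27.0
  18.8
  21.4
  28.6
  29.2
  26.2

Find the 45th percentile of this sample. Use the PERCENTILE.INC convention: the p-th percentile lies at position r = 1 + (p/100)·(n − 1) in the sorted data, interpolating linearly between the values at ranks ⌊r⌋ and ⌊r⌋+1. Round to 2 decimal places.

Sorted: 18.2, 18.8, 21.4, 23.3, 26.2, 27.0, 27.1, 27.7, 28.6, 28.9, 29.1, 29.2, 29.3, 32.9, 35.2, 36.3, 50.3, 51.5, 53.3.
n = 19.
r = 1 + (45/100)·(19 − 1) = 1 + 8.1 = 9.1.
Rank 9 is 28.6 and rank 10 is 28.9.
Interpolate: 28.6 + 0.1·(28.9 − 28.6) = 28.6 + 0.1·0.3 = 28.63.

28.63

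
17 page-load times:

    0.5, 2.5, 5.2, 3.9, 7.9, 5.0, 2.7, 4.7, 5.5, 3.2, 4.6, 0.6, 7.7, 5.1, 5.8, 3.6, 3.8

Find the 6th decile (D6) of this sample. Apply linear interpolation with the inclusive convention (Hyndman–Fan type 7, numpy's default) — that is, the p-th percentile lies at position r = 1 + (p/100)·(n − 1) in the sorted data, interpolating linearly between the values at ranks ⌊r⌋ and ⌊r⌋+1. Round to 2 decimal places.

4.88

Sorted: 0.5, 0.6, 2.5, 2.7, 3.2, 3.6, 3.8, 3.9, 4.6, 4.7, 5.0, 5.1, 5.2, 5.5, 5.8, 7.7, 7.9.
n = 17.
r = 1 + (60/100)·(17 − 1) = 1 + 9.6 = 10.6.
Rank 10 is 4.7 and rank 11 is 5.0.
Interpolate: 4.7 + 0.6·(5.0 − 4.7) = 4.7 + 0.6·0.3 = 4.88.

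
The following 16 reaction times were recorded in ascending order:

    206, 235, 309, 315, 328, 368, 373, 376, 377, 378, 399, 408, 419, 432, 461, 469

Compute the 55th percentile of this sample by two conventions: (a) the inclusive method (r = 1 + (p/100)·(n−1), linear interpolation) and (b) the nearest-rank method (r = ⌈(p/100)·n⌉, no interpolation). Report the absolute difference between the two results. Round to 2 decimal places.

n = 16.
(a) r = 9.25; between ranks 9 (377) and 10 (378): 377.25.
(b) the nearest-rank method: rank 9 → 377.
|377.25 − 377| = 0.25.

0.25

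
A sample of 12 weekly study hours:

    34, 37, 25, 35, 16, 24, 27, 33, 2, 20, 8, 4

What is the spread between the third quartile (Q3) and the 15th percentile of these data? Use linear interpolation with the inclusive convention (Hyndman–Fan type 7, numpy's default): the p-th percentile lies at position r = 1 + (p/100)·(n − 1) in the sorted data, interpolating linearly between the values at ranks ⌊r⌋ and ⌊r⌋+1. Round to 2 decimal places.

26.65

Sorted: 2, 4, 8, 16, 20, 24, 25, 27, 33, 34, 35, 37.
n = 12.
P15: r = 2.65; ranks 2–3 are 4, 8; interpolating gives 6.6.
P75: r = 9.25; ranks 9–10 are 33, 34; interpolating gives 33.25.
Difference: 33.25 − 6.6 = 26.65.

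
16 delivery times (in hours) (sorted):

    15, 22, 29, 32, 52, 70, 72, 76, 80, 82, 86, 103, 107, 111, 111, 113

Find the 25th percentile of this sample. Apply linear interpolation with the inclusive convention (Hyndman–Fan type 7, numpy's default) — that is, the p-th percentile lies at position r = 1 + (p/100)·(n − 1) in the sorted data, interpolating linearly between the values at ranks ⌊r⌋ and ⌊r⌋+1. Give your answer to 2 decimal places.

n = 16.
r = 1 + (25/100)·(16 − 1) = 1 + 3.75 = 4.75.
Rank 4 is 32 and rank 5 is 52.
Interpolate: 32 + 0.75·(52 − 32) = 32 + 0.75·20 = 47.

47.00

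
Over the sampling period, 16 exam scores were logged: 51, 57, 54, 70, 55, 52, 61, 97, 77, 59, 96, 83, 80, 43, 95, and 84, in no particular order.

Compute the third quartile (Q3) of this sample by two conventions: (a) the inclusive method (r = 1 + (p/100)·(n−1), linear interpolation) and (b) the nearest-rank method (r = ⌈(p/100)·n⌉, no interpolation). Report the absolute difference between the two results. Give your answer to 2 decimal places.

0.25

Sorted: 43, 51, 52, 54, 55, 57, 59, 61, 70, 77, 80, 83, 84, 95, 96, 97.
n = 16.
(a) r = 12.25; between ranks 12 (83) and 13 (84): 83.25.
(b) the nearest-rank method: rank 12 → 83.
|83.25 − 83| = 0.25.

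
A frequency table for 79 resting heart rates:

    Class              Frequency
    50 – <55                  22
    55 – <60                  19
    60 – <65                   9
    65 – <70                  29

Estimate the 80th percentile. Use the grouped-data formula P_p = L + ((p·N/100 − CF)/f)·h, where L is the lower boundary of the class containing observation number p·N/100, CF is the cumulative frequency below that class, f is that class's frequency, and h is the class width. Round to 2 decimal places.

N = 79; target position k = 80/100 · 79 = 63.2.
Cumulative frequencies: 22, 41, 50, 79.
Observation 63.2 falls in the class 65 – <70.
L = 65, CF = 50, f = 29, h = 5.
P80 = 65 + ((63.2 − 50)/29)·5 = 65 + 2.27586 = 67.2759.

67.28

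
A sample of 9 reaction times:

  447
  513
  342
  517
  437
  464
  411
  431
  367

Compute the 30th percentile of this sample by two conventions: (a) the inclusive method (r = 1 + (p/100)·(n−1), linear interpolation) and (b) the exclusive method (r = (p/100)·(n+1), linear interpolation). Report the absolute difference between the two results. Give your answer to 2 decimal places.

Sorted: 342, 367, 411, 431, 437, 447, 464, 513, 517.
n = 9.
(a) r = 3.4; between ranks 3 (411) and 4 (431): 419.
(b) r = 3 → value at rank 3 = 411.
|419 − 411| = 8.

8.00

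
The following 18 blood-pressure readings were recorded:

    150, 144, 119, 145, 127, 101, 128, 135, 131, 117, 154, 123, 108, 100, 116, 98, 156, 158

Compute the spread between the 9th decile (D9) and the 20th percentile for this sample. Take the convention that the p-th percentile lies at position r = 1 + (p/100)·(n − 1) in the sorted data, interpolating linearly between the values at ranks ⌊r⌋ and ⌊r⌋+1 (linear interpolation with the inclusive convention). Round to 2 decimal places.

Sorted: 98, 100, 101, 108, 116, 117, 119, 123, 127, 128, 131, 135, 144, 145, 150, 154, 156, 158.
n = 18.
P20: r = 4.4; ranks 4–5 are 108, 116; interpolating gives 111.2.
P90: r = 16.3; ranks 16–17 are 154, 156; interpolating gives 154.6.
Difference: 154.6 − 111.2 = 43.4.

43.40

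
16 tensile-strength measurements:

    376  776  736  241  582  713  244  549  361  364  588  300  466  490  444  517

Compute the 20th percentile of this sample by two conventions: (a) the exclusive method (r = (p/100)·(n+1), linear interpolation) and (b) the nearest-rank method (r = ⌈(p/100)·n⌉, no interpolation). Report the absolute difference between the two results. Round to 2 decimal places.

36.60

Sorted: 241, 244, 300, 361, 364, 376, 444, 466, 490, 517, 549, 582, 588, 713, 736, 776.
n = 16.
(a) r = 3.4; between ranks 3 (300) and 4 (361): 324.4.
(b) the nearest-rank method: rank 4 → 361.
|324.4 − 361| = 36.6.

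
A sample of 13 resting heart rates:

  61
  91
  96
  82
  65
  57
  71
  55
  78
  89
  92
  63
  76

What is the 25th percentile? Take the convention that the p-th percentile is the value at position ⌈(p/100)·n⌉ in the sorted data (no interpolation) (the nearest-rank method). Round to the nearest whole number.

Sorted: 55, 57, 61, 63, 65, 71, 76, 78, 82, 89, 91, 92, 96.
n = 13.
Position = ⌈25/100 · 13⌉ = ⌈3.25⌉ = 4.
The value at rank 4 is 63.

63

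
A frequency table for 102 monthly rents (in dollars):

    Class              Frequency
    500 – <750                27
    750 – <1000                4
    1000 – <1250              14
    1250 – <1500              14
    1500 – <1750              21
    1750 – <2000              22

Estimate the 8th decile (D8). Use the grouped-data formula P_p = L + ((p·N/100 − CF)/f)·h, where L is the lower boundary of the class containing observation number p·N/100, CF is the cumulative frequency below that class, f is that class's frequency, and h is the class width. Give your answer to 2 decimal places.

1768.18

N = 102; target position k = 80/100 · 102 = 81.6.
Cumulative frequencies: 27, 31, 45, 59, 80, 102.
Observation 81.6 falls in the class 1750 – <2000.
L = 1750, CF = 80, f = 22, h = 250.
P80 = 1750 + ((81.6 − 80)/22)·250 = 1750 + 18.1818 = 1768.18.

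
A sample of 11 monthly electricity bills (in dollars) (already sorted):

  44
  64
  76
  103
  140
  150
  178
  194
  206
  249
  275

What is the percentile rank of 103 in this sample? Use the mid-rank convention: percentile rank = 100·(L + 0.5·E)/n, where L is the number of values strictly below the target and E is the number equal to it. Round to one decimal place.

31.8

Count below 103: L = 3; count equal: E = 1; n = 11.
Percentile rank = 100·(3 + 0.5·1)/11 = 100·3.5/11 = 31.82.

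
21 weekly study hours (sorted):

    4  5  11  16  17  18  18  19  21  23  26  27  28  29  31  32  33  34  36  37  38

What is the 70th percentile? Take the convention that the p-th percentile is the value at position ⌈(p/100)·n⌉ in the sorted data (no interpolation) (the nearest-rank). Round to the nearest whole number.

31

n = 21.
Position = ⌈70/100 · 21⌉ = ⌈14.7⌉ = 15.
The value at rank 15 is 31.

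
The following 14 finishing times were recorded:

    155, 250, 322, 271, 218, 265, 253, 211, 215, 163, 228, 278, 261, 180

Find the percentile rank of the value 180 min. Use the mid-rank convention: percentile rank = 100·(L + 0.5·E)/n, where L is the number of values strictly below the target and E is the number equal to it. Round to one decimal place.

Sorted: 155, 163, 180, 211, 215, 218, 228, 250, 253, 261, 265, 271, 278, 322.
Count below 180: L = 2; count equal: E = 1; n = 14.
Percentile rank = 100·(2 + 0.5·1)/14 = 100·2.5/14 = 17.86.

17.9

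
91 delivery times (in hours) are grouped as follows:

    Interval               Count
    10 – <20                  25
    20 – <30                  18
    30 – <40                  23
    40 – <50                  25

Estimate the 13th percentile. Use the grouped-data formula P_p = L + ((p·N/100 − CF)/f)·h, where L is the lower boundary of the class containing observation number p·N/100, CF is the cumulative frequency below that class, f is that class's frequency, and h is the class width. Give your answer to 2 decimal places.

N = 91; target position k = 13/100 · 91 = 11.83.
Cumulative frequencies: 25, 43, 66, 91.
Observation 11.83 falls in the class 10 – <20.
L = 10, CF = 0, f = 25, h = 10.
P13 = 10 + ((11.83 − 0)/25)·10 = 10 + 4.732 = 14.732.

14.73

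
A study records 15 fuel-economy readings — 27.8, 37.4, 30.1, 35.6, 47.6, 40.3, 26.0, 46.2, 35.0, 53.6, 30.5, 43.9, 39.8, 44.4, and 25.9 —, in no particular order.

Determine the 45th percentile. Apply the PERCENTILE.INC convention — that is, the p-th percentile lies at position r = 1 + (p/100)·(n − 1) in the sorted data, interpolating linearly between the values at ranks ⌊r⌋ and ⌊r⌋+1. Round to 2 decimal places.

Sorted: 25.9, 26.0, 27.8, 30.1, 30.5, 35.0, 35.6, 37.4, 39.8, 40.3, 43.9, 44.4, 46.2, 47.6, 53.6.
n = 15.
r = 1 + (45/100)·(15 − 1) = 1 + 6.3 = 7.3.
Rank 7 is 35.6 and rank 8 is 37.4.
Interpolate: 35.6 + 0.3·(37.4 − 35.6) = 35.6 + 0.3·1.8 = 36.14.

36.14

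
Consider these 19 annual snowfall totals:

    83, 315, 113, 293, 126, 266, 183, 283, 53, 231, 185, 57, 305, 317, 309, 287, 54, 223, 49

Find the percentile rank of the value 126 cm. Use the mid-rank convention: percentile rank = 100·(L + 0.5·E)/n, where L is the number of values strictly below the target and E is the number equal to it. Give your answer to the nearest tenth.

Sorted: 49, 53, 54, 57, 83, 113, 126, 183, 185, 223, 231, 266, 283, 287, 293, 305, 309, 315, 317.
Count below 126: L = 6; count equal: E = 1; n = 19.
Percentile rank = 100·(6 + 0.5·1)/19 = 100·6.5/19 = 34.21.

34.2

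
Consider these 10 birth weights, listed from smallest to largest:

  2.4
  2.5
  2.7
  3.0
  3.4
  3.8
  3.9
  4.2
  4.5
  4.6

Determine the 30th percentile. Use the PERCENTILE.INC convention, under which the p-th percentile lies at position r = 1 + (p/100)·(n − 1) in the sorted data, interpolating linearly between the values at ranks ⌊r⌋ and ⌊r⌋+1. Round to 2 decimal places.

2.91

n = 10.
r = 1 + (30/100)·(10 − 1) = 1 + 2.7 = 3.7.
Rank 3 is 2.7 and rank 4 is 3.0.
Interpolate: 2.7 + 0.7·(3.0 − 2.7) = 2.7 + 0.7·0.3 = 2.91.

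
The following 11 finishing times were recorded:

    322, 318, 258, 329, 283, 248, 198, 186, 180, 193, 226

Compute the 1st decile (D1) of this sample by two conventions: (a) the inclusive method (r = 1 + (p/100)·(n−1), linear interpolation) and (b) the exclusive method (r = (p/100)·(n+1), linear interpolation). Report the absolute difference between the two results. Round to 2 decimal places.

4.80

Sorted: 180, 186, 193, 198, 226, 248, 258, 283, 318, 322, 329.
n = 11.
(a) r = 2 → value at rank 2 = 186.
(b) r = 1.2; between ranks 1 (180) and 2 (186): 181.2.
|186 − 181.2| = 4.8.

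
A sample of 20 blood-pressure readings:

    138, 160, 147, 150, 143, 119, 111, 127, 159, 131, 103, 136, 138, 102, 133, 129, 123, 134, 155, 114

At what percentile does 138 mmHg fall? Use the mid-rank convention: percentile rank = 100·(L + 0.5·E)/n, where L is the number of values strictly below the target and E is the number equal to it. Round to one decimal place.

65.0

Sorted: 102, 103, 111, 114, 119, 123, 127, 129, 131, 133, 134, 136, 138, 138, 143, 147, 150, 155, 159, 160.
Count below 138: L = 12; count equal: E = 2; n = 20.
Percentile rank = 100·(12 + 0.5·2)/20 = 100·13/20 = 65.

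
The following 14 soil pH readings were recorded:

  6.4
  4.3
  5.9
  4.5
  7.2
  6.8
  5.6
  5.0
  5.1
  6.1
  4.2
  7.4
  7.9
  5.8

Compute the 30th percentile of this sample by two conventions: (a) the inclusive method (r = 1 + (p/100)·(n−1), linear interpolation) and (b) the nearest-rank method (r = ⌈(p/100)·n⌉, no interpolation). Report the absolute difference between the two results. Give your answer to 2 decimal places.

0.01

Sorted: 4.2, 4.3, 4.5, 5.0, 5.1, 5.6, 5.8, 5.9, 6.1, 6.4, 6.8, 7.2, 7.4, 7.9.
n = 14.
(a) r = 4.9; between ranks 4 (5.0) and 5 (5.1): 5.09.
(b) the nearest-rank method: rank 5 → 5.1.
|5.09 − 5.1| = 0.01.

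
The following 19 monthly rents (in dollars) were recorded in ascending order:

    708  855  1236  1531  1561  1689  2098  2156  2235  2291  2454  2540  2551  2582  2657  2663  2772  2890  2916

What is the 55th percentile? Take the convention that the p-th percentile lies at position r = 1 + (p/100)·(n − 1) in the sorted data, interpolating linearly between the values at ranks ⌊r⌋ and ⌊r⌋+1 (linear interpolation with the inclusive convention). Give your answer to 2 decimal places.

n = 19.
r = 1 + (55/100)·(19 − 1) = 1 + 9.9 = 10.9.
Rank 10 is 2291 and rank 11 is 2454.
Interpolate: 2291 + 0.9·(2454 − 2291) = 2291 + 0.9·163 = 2437.7.

2437.70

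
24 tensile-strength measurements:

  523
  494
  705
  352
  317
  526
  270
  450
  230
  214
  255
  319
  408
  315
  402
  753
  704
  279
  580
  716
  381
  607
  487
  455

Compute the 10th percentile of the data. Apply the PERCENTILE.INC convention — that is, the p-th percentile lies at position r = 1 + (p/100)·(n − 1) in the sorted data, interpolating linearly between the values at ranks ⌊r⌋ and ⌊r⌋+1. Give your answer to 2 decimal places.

Sorted: 214, 230, 255, 270, 279, 315, 317, 319, 352, 381, 402, 408, 450, 455, 487, 494, 523, 526, 580, 607, 704, 705, 716, 753.
n = 24.
r = 1 + (10/100)·(24 − 1) = 1 + 2.3 = 3.3.
Rank 3 is 255 and rank 4 is 270.
Interpolate: 255 + 0.3·(270 − 255) = 255 + 0.3·15 = 259.5.

259.50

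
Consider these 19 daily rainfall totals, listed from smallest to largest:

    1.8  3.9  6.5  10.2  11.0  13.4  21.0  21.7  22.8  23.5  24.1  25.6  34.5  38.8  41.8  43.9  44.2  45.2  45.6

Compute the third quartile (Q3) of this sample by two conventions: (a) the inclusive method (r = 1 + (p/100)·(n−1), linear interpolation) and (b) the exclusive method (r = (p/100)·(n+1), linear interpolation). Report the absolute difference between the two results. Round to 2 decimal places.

n = 19.
(a) r = 14.5; between ranks 14 (38.8) and 15 (41.8): 40.3.
(b) r = 15 → value at rank 15 = 41.8.
|40.3 − 41.8| = 1.5.

1.50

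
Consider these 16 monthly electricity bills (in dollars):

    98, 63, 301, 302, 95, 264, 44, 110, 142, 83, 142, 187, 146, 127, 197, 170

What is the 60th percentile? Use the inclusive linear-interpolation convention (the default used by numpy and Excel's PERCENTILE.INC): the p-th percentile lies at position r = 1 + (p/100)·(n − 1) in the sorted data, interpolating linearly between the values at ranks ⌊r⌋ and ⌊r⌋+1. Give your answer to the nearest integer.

Sorted: 44, 63, 83, 95, 98, 110, 127, 142, 142, 146, 170, 187, 197, 264, 301, 302.
n = 16.
r = 1 + (60/100)·(16 − 1) = 1 + 9 = 10.
r is an integer, so P60 is the value at rank 10: 146.

146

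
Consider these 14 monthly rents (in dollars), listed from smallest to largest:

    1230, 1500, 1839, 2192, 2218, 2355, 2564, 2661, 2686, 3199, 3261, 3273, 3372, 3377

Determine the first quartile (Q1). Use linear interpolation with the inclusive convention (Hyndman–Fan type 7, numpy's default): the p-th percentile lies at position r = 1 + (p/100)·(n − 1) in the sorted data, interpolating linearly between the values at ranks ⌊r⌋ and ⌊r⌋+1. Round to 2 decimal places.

2198.50

n = 14.
r = 1 + (25/100)·(14 − 1) = 1 + 3.25 = 4.25.
Rank 4 is 2192 and rank 5 is 2218.
Interpolate: 2192 + 0.25·(2218 − 2192) = 2192 + 0.25·26 = 2198.5.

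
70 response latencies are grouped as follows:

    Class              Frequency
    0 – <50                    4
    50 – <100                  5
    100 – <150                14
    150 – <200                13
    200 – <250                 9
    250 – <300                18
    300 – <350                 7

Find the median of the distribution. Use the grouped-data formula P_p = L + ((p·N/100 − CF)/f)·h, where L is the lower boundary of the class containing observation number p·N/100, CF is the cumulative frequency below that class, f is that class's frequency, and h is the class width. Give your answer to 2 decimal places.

196.15

N = 70; target position k = 50/100 · 70 = 35.
Cumulative frequencies: 4, 9, 23, 36, 45, 63, 70.
Observation 35 falls in the class 150 – <200.
L = 150, CF = 23, f = 13, h = 50.
P50 = 150 + ((35 − 23)/13)·50 = 150 + 46.1538 = 196.154.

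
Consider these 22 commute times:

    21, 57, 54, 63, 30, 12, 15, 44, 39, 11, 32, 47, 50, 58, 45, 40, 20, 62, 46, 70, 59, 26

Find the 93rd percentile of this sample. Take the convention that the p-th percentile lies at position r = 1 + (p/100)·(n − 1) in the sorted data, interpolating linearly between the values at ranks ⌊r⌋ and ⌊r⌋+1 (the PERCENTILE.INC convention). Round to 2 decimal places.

62.53

Sorted: 11, 12, 15, 20, 21, 26, 30, 32, 39, 40, 44, 45, 46, 47, 50, 54, 57, 58, 59, 62, 63, 70.
n = 22.
r = 1 + (93/100)·(22 − 1) = 1 + 19.53 = 20.53.
Rank 20 is 62 and rank 21 is 63.
Interpolate: 62 + 0.53·(63 − 62) = 62 + 0.53·1 = 62.53.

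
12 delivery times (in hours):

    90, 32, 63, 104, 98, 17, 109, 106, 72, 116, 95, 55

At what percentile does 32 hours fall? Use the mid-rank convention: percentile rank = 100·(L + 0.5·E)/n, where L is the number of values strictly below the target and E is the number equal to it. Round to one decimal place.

Sorted: 17, 32, 55, 63, 72, 90, 95, 98, 104, 106, 109, 116.
Count below 32: L = 1; count equal: E = 1; n = 12.
Percentile rank = 100·(1 + 0.5·1)/12 = 100·1.5/12 = 12.5.

12.5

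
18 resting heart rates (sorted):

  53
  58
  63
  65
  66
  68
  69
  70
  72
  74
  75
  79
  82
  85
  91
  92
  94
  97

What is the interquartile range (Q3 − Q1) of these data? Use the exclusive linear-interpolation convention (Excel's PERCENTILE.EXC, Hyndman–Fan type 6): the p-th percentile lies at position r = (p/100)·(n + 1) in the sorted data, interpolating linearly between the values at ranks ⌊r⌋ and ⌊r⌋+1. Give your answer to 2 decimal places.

20.75

n = 18.
P25: r = 4.75; ranks 4–5 are 65, 66; interpolating gives 65.75.
P75: r = 14.25; ranks 14–15 are 85, 91; interpolating gives 86.5.
Difference: 86.5 − 65.75 = 20.75.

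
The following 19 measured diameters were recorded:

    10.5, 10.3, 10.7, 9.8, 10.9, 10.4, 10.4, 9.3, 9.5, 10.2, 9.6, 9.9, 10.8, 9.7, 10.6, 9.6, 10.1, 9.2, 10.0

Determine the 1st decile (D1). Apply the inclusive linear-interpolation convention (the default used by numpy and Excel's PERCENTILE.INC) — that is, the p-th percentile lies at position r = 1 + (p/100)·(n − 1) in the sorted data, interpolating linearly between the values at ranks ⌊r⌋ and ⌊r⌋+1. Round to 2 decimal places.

9.46

Sorted: 9.2, 9.3, 9.5, 9.6, 9.6, 9.7, 9.8, 9.9, 10.0, 10.1, 10.2, 10.3, 10.4, 10.4, 10.5, 10.6, 10.7, 10.8, 10.9.
n = 19.
r = 1 + (10/100)·(19 − 1) = 1 + 1.8 = 2.8.
Rank 2 is 9.3 and rank 3 is 9.5.
Interpolate: 9.3 + 0.8·(9.5 − 9.3) = 9.3 + 0.8·0.2 = 9.46.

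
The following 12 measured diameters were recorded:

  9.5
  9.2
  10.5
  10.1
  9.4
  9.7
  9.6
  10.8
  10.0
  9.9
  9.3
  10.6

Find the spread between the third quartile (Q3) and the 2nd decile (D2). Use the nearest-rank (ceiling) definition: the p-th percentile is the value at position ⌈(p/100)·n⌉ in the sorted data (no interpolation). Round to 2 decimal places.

Sorted: 9.2, 9.3, 9.4, 9.5, 9.6, 9.7, 9.9, 10.0, 10.1, 10.5, 10.6, 10.8.
n = 12.
P20: rank ⌈20/100·12⌉ = 3 → 9.4.
P75: rank ⌈75/100·12⌉ = 9 → 10.1.
Difference: 10.1 − 9.4 = 0.7.

0.70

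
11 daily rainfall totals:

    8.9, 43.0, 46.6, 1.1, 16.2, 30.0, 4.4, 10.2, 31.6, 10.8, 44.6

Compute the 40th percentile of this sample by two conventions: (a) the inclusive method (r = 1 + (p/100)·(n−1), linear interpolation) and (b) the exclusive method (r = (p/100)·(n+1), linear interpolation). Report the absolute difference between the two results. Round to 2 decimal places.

0.12

Sorted: 1.1, 4.4, 8.9, 10.2, 10.8, 16.2, 30.0, 31.6, 43.0, 44.6, 46.6.
n = 11.
(a) r = 5 → value at rank 5 = 10.8.
(b) r = 4.8; between ranks 4 (10.2) and 5 (10.8): 10.68.
|10.8 − 10.68| = 0.12.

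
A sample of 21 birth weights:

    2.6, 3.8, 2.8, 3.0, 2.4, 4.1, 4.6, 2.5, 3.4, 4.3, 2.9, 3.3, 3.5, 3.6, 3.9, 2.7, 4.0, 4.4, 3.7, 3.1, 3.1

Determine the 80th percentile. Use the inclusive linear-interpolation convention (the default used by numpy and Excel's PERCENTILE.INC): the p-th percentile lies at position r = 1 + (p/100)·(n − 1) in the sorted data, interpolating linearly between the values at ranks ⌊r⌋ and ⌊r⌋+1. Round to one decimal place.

4.0

Sorted: 2.4, 2.5, 2.6, 2.7, 2.8, 2.9, 3.0, 3.1, 3.1, 3.3, 3.4, 3.5, 3.6, 3.7, 3.8, 3.9, 4.0, 4.1, 4.3, 4.4, 4.6.
n = 21.
r = 1 + (80/100)·(21 − 1) = 1 + 16 = 17.
r is an integer, so P80 is the value at rank 17: 4.0.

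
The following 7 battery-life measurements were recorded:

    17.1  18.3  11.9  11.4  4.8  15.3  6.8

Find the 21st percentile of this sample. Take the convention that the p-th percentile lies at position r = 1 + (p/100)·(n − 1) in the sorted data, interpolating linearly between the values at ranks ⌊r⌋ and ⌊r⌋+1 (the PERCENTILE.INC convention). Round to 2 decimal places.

8.00

Sorted: 4.8, 6.8, 11.4, 11.9, 15.3, 17.1, 18.3.
n = 7.
r = 1 + (21/100)·(7 − 1) = 1 + 1.26 = 2.26.
Rank 2 is 6.8 and rank 3 is 11.4.
Interpolate: 6.8 + 0.26·(11.4 − 6.8) = 6.8 + 0.26·4.6 = 7.996.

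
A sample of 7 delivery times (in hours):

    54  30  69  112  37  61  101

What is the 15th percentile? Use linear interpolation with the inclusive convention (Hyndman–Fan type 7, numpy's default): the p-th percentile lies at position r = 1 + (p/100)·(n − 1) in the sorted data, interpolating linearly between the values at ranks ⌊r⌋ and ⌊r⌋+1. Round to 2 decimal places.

Sorted: 30, 37, 54, 61, 69, 101, 112.
n = 7.
r = 1 + (15/100)·(7 − 1) = 1 + 0.9 = 1.9.
Rank 1 is 30 and rank 2 is 37.
Interpolate: 30 + 0.9·(37 − 30) = 30 + 0.9·7 = 36.3.

36.30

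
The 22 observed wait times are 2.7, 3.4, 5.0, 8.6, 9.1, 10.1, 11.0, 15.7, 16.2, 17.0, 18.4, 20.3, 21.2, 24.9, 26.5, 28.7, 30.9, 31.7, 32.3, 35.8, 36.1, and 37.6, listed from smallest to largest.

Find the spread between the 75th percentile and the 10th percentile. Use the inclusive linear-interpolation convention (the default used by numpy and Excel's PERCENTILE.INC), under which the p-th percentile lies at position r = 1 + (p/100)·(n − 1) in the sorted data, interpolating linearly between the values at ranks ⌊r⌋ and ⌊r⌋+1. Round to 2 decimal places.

24.99

n = 22.
P10: r = 3.1; ranks 3–4 are 5.0, 8.6; interpolating gives 5.36.
P75: r = 16.75; ranks 16–17 are 28.7, 30.9; interpolating gives 30.35.
Difference: 30.35 − 5.36 = 24.99.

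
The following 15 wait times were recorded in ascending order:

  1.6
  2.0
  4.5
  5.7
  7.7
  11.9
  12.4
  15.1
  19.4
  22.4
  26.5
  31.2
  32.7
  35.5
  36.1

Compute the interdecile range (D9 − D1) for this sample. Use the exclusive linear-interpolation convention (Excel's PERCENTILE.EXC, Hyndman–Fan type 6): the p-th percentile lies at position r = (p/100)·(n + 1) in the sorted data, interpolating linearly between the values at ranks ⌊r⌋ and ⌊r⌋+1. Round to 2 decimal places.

33.90

n = 15.
P10: r = 1.6; ranks 1–2 are 1.6, 2.0; interpolating gives 1.84.
P90: r = 14.4; ranks 14–15 are 35.5, 36.1; interpolating gives 35.74.
Difference: 35.74 − 1.84 = 33.9.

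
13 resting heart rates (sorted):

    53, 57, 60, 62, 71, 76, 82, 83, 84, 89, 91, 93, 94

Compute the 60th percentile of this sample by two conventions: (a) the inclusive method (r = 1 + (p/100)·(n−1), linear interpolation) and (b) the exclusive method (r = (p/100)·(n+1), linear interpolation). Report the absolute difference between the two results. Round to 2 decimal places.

n = 13.
(a) r = 8.2; between ranks 8 (83) and 9 (84): 83.2.
(b) r = 8.4; between ranks 8 (83) and 9 (84): 83.4.
|83.2 − 83.4| = 0.2.

0.20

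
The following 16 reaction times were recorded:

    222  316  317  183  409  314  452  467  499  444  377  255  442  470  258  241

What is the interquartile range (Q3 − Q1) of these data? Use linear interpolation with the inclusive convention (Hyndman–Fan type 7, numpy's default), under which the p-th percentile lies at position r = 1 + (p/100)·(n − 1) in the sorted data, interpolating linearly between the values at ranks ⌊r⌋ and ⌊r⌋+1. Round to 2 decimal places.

Sorted: 183, 222, 241, 255, 258, 314, 316, 317, 377, 409, 442, 444, 452, 467, 470, 499.
n = 16.
P25: r = 4.75; ranks 4–5 are 255, 258; interpolating gives 257.25.
P75: r = 12.25; ranks 12–13 are 444, 452; interpolating gives 446.
Difference: 446 − 257.25 = 188.75.

188.75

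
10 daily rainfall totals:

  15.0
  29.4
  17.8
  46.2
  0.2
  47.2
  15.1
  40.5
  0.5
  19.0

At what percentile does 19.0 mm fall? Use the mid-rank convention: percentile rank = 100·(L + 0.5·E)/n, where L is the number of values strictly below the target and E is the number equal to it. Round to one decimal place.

55.0

Sorted: 0.2, 0.5, 15.0, 15.1, 17.8, 19.0, 29.4, 40.5, 46.2, 47.2.
Count below 19.0: L = 5; count equal: E = 1; n = 10.
Percentile rank = 100·(5 + 0.5·1)/10 = 100·5.5/10 = 55.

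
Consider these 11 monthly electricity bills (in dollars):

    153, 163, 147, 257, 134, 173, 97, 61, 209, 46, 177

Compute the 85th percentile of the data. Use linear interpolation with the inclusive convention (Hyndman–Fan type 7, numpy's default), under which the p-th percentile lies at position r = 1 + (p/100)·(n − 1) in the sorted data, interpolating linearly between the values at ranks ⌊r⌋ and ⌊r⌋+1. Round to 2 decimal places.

193.00

Sorted: 46, 61, 97, 134, 147, 153, 163, 173, 177, 209, 257.
n = 11.
r = 1 + (85/100)·(11 − 1) = 1 + 8.5 = 9.5.
Rank 9 is 177 and rank 10 is 209.
Interpolate: 177 + 0.5·(209 − 177) = 177 + 0.5·32 = 193.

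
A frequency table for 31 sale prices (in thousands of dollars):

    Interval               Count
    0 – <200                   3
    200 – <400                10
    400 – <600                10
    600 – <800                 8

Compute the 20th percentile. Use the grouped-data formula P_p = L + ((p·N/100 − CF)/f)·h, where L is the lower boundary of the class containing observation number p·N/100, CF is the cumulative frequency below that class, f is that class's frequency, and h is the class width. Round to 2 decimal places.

N = 31; target position k = 20/100 · 31 = 6.2.
Cumulative frequencies: 3, 13, 23, 31.
Observation 6.2 falls in the class 200 – <400.
L = 200, CF = 3, f = 10, h = 200.
P20 = 200 + ((6.2 − 3)/10)·200 = 200 + 64 = 264.

264.00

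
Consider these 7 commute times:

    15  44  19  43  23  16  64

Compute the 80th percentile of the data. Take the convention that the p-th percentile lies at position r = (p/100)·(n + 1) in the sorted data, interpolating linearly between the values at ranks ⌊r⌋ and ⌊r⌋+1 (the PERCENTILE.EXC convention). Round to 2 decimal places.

52.00

Sorted: 15, 16, 19, 23, 43, 44, 64.
n = 7.
r = (80/100)·(7 + 1) = 6.4.
Rank 6 is 44 and rank 7 is 64.
Interpolate: 44 + 0.4·(64 − 44) = 44 + 0.4·20 = 52.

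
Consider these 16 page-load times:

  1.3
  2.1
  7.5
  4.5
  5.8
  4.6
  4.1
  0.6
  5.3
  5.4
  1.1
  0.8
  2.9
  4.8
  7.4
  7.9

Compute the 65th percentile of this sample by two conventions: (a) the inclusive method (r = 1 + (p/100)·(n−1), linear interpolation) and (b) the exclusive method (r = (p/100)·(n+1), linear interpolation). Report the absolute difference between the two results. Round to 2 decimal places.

Sorted: 0.6, 0.8, 1.1, 1.3, 2.1, 2.9, 4.1, 4.5, 4.6, 4.8, 5.3, 5.4, 5.8, 7.4, 7.5, 7.9.
n = 16.
(a) r = 10.75; between ranks 10 (4.8) and 11 (5.3): 5.175.
(b) r = 11.05; between ranks 11 (5.3) and 12 (5.4): 5.305.
|5.175 − 5.305| = 0.13.

0.13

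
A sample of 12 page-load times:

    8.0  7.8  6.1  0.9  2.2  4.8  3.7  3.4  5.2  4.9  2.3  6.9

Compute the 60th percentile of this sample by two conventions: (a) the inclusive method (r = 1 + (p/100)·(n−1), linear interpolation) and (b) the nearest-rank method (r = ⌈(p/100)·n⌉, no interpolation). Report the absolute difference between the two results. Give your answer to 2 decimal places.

Sorted: 0.9, 2.2, 2.3, 3.4, 3.7, 4.8, 4.9, 5.2, 6.1, 6.9, 7.8, 8.0.
n = 12.
(a) r = 7.6; between ranks 7 (4.9) and 8 (5.2): 5.08.
(b) the nearest-rank method: rank 8 → 5.2.
|5.08 − 5.2| = 0.12.

0.12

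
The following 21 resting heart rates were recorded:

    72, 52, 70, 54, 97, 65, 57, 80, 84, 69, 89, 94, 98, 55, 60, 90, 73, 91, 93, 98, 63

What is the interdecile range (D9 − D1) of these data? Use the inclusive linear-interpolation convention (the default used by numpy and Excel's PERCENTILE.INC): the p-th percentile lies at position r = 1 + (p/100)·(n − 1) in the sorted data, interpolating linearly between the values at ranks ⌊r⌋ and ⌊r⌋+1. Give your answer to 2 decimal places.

Sorted: 52, 54, 55, 57, 60, 63, 65, 69, 70, 72, 73, 80, 84, 89, 90, 91, 93, 94, 97, 98, 98.
n = 21.
P10: r = 3 (integer) → 55.
P90: r = 19 (integer) → 97.
Difference: 97 − 55 = 42.

42.00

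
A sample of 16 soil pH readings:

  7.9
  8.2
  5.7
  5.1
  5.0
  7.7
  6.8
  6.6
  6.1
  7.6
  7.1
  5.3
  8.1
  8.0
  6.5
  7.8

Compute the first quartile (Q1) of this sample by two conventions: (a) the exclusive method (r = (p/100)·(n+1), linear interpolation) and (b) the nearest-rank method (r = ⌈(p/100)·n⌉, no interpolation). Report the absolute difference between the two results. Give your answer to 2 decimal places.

Sorted: 5.0, 5.1, 5.3, 5.7, 6.1, 6.5, 6.6, 6.8, 7.1, 7.6, 7.7, 7.8, 7.9, 8.0, 8.1, 8.2.
n = 16.
(a) r = 4.25; between ranks 4 (5.7) and 5 (6.1): 5.8.
(b) the nearest-rank method: rank 4 → 5.7.
|5.8 − 5.7| = 0.1.

0.10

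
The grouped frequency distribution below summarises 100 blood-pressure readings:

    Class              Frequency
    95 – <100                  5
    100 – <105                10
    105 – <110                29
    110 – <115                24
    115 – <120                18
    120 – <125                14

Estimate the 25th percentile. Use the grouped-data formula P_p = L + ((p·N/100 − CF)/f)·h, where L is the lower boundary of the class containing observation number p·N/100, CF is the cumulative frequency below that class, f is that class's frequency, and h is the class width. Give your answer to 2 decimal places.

106.72

N = 100; target position k = 25/100 · 100 = 25.
Cumulative frequencies: 5, 15, 44, 68, 86, 100.
Observation 25 falls in the class 105 – <110.
L = 105, CF = 15, f = 29, h = 5.
P25 = 105 + ((25 − 15)/29)·5 = 105 + 1.72414 = 106.724.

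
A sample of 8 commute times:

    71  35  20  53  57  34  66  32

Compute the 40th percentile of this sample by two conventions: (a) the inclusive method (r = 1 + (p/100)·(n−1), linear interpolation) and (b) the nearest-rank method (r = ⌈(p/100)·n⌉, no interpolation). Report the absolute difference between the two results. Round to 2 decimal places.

0.20

Sorted: 20, 32, 34, 35, 53, 57, 66, 71.
n = 8.
(a) r = 3.8; between ranks 3 (34) and 4 (35): 34.8.
(b) the nearest-rank method: rank 4 → 35.
|34.8 − 35| = 0.2.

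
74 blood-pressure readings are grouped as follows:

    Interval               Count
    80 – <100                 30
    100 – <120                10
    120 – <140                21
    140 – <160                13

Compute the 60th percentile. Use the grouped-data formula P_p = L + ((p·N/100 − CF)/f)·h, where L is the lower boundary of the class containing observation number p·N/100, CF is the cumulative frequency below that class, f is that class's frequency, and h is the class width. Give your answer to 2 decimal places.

N = 74; target position k = 60/100 · 74 = 44.4.
Cumulative frequencies: 30, 40, 61, 74.
Observation 44.4 falls in the class 120 – <140.
L = 120, CF = 40, f = 21, h = 20.
P60 = 120 + ((44.4 − 40)/21)·20 = 120 + 4.19048 = 124.19.

124.19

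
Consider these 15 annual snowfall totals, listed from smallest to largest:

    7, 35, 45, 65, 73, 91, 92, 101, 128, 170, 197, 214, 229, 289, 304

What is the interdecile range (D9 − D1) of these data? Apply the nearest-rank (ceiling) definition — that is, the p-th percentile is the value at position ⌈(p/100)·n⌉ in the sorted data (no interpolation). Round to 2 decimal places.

254.00

n = 15.
P10: rank ⌈10/100·15⌉ = 2 → 35.
P90: rank ⌈90/100·15⌉ = 14 → 289.
Difference: 289 − 35 = 254.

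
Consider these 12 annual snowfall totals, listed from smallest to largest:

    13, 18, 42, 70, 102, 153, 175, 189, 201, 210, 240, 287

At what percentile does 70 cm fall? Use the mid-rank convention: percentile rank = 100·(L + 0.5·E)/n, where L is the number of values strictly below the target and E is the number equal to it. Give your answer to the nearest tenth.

29.2

Count below 70: L = 3; count equal: E = 1; n = 12.
Percentile rank = 100·(3 + 0.5·1)/12 = 100·3.5/12 = 29.17.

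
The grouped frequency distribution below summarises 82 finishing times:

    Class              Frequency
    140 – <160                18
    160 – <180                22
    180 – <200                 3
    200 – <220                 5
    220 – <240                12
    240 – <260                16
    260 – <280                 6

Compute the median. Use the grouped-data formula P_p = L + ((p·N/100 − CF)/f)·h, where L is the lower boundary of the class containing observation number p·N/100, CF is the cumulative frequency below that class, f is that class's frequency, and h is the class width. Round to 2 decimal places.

186.67

N = 82; target position k = 50/100 · 82 = 41.
Cumulative frequencies: 18, 40, 43, 48, 60, 76, 82.
Observation 41 falls in the class 180 – <200.
L = 180, CF = 40, f = 3, h = 20.
P50 = 180 + ((41 − 40)/3)·20 = 180 + 6.66667 = 186.667.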